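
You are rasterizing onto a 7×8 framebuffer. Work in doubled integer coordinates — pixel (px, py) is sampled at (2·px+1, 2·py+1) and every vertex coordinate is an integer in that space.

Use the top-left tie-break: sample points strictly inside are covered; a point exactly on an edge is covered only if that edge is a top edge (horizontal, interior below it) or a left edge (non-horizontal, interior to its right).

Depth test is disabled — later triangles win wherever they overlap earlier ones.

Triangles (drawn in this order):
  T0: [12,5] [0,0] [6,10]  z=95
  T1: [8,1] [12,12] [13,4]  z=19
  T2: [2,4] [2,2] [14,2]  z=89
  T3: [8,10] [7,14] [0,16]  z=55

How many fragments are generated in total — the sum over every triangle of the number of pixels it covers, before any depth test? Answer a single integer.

T0:
  2·area = 90  (B↔C swapped to make it positive)
  edge (12, 5)→(6, 10): d=(-6,5) right/bottom  bias=-1
  edge (6, 10)→(0, 0): d=(-6,-10) top-left  bias=+0
  edge (0, 0)→(12, 5): d=(12,5) right/bottom  bias=-1
    (0,0)@(1, 1): e=[79,4,7] → X
    (1,0)@(3, 1): e=[69,24,-3] → .
    (0,1)@(1, 3): e=[67,-8,31] → .
    (1,1)@(3, 3): e=[57,12,21] → X
    (2,1)@(5, 3): e=[47,32,11] → X
    (3,1)@(7, 3): e=[37,52,1] → X
    (4,1)@(9, 3): e=[27,72,-9] → .
    (1,2)@(3, 5): e=[45,0,45] → X  [on edge]
    (4,2)@(9, 5): e=[15,60,15] → X
    (5,2)@(11, 5): e=[5,80,5] → X
    (6,2)@(13, 5): e=[-5,100,-5] → .
    (1,3)@(3, 7): e=[33,-12,69] → .
    (4,7)@(9, 15): e=[-45,0,135] → .  [on edge]
  covered (13 px):
    X . . . . . .
    . X X X . . .
    . X X X X X .
    . . X X X . .
    . . . X . . .
    . . . . . . .
    . . . . . . .
    . . . . . . .
T1:
  2·area = 43  (B↔C swapped to make it positive)
  edge (8, 1)→(13, 4): d=(5,3) right/bottom  bias=-1
  edge (13, 4)→(12, 12): d=(-1,8) right/bottom  bias=-1
  edge (12, 12)→(8, 1): d=(-4,-11) top-left  bias=+0
    (4,1)@(9, 3): e=[7,33,3] → X
    (5,1)@(11, 3): e=[1,17,25] → X
    (6,1)@(13, 3): e=[-5,1,47] → .
    (4,2)@(9, 5): e=[17,31,-5] → .
    (5,2)@(11, 5): e=[11,15,17] → X
    (6,2)@(13, 5): e=[5,-1,39] → .
    (5,3)@(11, 7): e=[21,13,9] → X
    (6,3)@(13, 7): e=[15,-3,31] → .
    (5,4)@(11, 9): e=[31,11,1] → X
    (6,4)@(13, 9): e=[25,-5,23] → .
    (5,5)@(11, 11): e=[41,9,-7] → .
  covered (5 px):
    . . . . . . .
    . . . . X X .
    . . . . . X .
    . . . . . X .
    . . . . . X .
    . . . . . . .
    . . . . . . .
    . . . . . . .
T2:
  2·area = 24
  edge (2, 4)→(2, 2): d=(0,-2) top-left  bias=+0
  edge (2, 2)→(14, 2): d=(12,0) top-left  bias=+0
  edge (14, 2)→(2, 4): d=(-12,2) right/bottom  bias=-1
    (1,1)@(3, 3): e=[2,12,10] → X
    (2,1)@(5, 3): e=[6,12,6] → X
    (3,1)@(7, 3): e=[10,12,2] → X
    (4,1)@(9, 3): e=[14,12,-2] → .
    (1,2)@(3, 5): e=[2,36,-14] → .
    (2,2)@(5, 5): e=[6,36,-18] → .
    (3,2)@(7, 5): e=[10,36,-22] → .
  covered (3 px):
    . . . . . . .
    . X X X . . .
    . . . . . . .
    . . . . . . .
    . . . . . . .
    . . . . . . .
    . . . . . . .
    . . . . . . .
T3:
  2·area = 26
  edge (8, 10)→(7, 14): d=(-1,4) right/bottom  bias=-1
  edge (7, 14)→(0, 16): d=(-7,2) right/bottom  bias=-1
  edge (0, 16)→(8, 10): d=(8,-6) top-left  bias=+0
    (3,5)@(7, 11): e=[3,21,2] → X
    (4,5)@(9, 11): e=[-5,17,14] → .
    (2,6)@(5, 13): e=[9,11,6] → X
    (4,6)@(9, 13): e=[-7,3,30] → .
    (1,7)@(3, 15): e=[15,1,10] → X
    (2,7)@(5, 15): e=[7,-3,22] → .
    (3,7)@(7, 15): e=[-1,-7,34] → .
  covered (4 px):
    . . . . . . .
    . . . . . . .
    . . . . . . .
    . . . . . . .
    . . . . . . .
    . . . X . . .
    . . X X . . .
    . X . . . . .

Answer: 25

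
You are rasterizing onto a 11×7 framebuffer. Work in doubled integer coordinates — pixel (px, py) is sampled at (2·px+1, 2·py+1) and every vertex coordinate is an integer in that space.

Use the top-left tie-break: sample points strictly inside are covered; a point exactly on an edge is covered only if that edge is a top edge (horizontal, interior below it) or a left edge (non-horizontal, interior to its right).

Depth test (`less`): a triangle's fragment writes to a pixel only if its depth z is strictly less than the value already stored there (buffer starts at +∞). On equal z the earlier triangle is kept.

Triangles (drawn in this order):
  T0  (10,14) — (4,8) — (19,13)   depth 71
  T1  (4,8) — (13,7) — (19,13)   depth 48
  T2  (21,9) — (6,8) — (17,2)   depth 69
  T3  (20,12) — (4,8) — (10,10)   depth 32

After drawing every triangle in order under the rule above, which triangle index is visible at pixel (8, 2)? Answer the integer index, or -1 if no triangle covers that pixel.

T0:
  2·area = 60
  edge (10, 14)→(4, 8): d=(-6,-6) top-left  bias=+0
  edge (4, 8)→(19, 13): d=(15,5) right/bottom  bias=-1
  edge (19, 13)→(10, 14): d=(-9,1) right/bottom  bias=-1
    (0,2)@(1, 5): e=[0,-30,90] → ·  [on edge]
    (0,3)@(1, 7): e=[-12,0,72] → ·  [on edge]
    (1,3)@(3, 7): e=[0,-10,70] → ·  [on edge]
    (2,4)@(5, 9): e=[0,10,50] → #  [on edge]
    (3,4)@(7, 9): e=[12,0,48] → ·  [on edge]
    (2,5)@(5, 11): e=[-12,40,32] → ·
    (3,5)@(7, 11): e=[0,30,30] → #  [on edge]
    (4,5)@(9, 11): e=[12,20,28] → #
    (5,5)@(11, 11): e=[24,10,26] → #
    (6,5)@(13, 11): e=[36,0,24] → ·  [on edge]
    (3,6)@(7, 13): e=[-12,60,12] → ·
    (4,6)@(9, 13): e=[0,50,10] → #  [on edge]
    (9,6)@(19, 13): e=[60,0,0] → ·  [on edge]
  covered (9 px):
    · · · · · · · · · · ·
    · · · · · · · · · · ·
    · · · · · · · · · · ·
    · · · · · · · · · · ·
    · · # · · · · · · · ·
    · · · # # # · · · · ·
    · · · · # # # # # · ·
T1:
  2·area = 60
  edge (4, 8)→(13, 7): d=(9,-1) top-left  bias=+0
  edge (13, 7)→(19, 13): d=(6,6) right/bottom  bias=-1
  edge (19, 13)→(4, 8): d=(-15,-5) top-left  bias=+0
    (3,0)@(7, 1): e=[-60,0,120] → ·  [on edge]
    (4,1)@(9, 3): e=[-40,0,100] → ·  [on edge]
    (5,2)@(11, 5): e=[-20,0,80] → ·  [on edge]
    (0,3)@(1, 7): e=[-12,72,0] → ·  [on edge]
    (6,3)@(13, 7): e=[0,0,60] → ·  [on edge]
    (3,4)@(7, 9): e=[12,48,0] → #  [on edge]
    (4,4)@(9, 9): e=[14,36,10] → #
    (5,4)@(11, 9): e=[16,24,20] → #
    (6,4)@(13, 9): e=[18,12,30] → #
    (7,4)@(15, 9): e=[20,0,40] → ·  [on edge]
    (3,5)@(7, 11): e=[30,60,-30] → ·
    (4,5)@(9, 11): e=[32,48,-20] → ·
    (6,5)@(13, 11): e=[36,24,0] → #  [on edge]
    (8,5)@(17, 11): e=[40,0,20] → ·  [on edge]
    (9,6)@(19, 13): e=[60,0,0] → ·  [on edge]
  covered (6 px):
    · · · · · · · · · · ·
    · · · · · · · · · · ·
    · · · · · · · · · · ·
    · · · · · · · · · · ·
    · · · # # # # · · · ·
    · · · · · · # # · · ·
    · · · · · · · · · · ·
T2:
  2·area = 101
  edge (21, 9)→(6, 8): d=(-15,-1) top-left  bias=+0
  edge (6, 8)→(17, 2): d=(11,-6) top-left  bias=+0
  edge (17, 2)→(21, 9): d=(4,7) right/bottom  bias=-1
    (8,1)@(17, 3): e=[86,11,4] → #
    (9,1)@(19, 3): e=[88,23,-10] → ·
    (6,2)@(13, 5): e=[52,9,40] → #
    (7,2)@(15, 5): e=[54,21,26] → #
    (9,2)@(19, 5): e=[58,45,-2] → ·
    (4,3)@(9, 7): e=[18,7,76] → #
    (5,3)@(11, 7): e=[20,19,62] → #
    (9,3)@(19, 7): e=[28,67,6] → #
    (10,3)@(21, 7): e=[30,79,-8] → ·
    (4,4)@(9, 9): e=[-12,29,84] → ·
    (5,4)@(11, 9): e=[-10,41,70] → ·
    (6,4)@(13, 9): e=[-8,53,56] → ·
    (10,4)@(21, 9): e=[0,101,0] → ·  [on edge]
  covered (10 px):
    · · · · · · · · · · ·
    · · · · · · · · # · ·
    · · · · · · # # # · ·
    · · · · # # # # # # ·
    · · · · · · · · · · ·
    · · · · · · · · · · ·
    · · · · · · · · · · ·
T3:
  2·area = 8  (B↔C swapped to make it positive)
  edge (20, 12)→(10, 10): d=(-10,-2) top-left  bias=+0
  edge (10, 10)→(4, 8): d=(-6,-2) top-left  bias=+0
  edge (4, 8)→(20, 12): d=(16,4) right/bottom  bias=-1
    (0,3)@(1, 7): e=[12,0,-4] → ·  [on edge]
    (2,4)@(5, 9): e=[0,-4,12] → ·  [on edge]
    (3,4)@(7, 9): e=[4,0,4] → #  [on edge]
    (4,4)@(9, 9): e=[8,4,-4] → ·
    (3,5)@(7, 11): e=[-16,-12,36] → ·
    (6,5)@(13, 11): e=[-4,0,12] → ·  [on edge]
    (7,5)@(15, 11): e=[0,4,4] → #  [on edge]
    (8,5)@(17, 11): e=[4,8,-4] → ·
    (7,6)@(15, 13): e=[-20,-8,36] → ·
    (9,6)@(19, 13): e=[-12,0,20] → ·  [on edge]
  covered (2 px):
    · · · · · · · · · · ·
    · · · · · · · · · · ·
    · · · · · · · · · · ·
    · · · · · · · · · · ·
    · · · # · · · · · · ·
    · · · · · · · # · · ·
    · · · · · · · · · · ·

Z-buffer (winner per pixel, '.' = empty):
  . . . . . . . . . . .
  . . . . . . . . 2 . .
  . . . . . . 2 2 2 . .
  . . . . 2 2 2 2 2 2 .
  . . 0 3 1 1 1 . . . .
  . . . 0 0 0 1 3 . . .
  . . . . 0 0 0 0 0 . .

Answer: 2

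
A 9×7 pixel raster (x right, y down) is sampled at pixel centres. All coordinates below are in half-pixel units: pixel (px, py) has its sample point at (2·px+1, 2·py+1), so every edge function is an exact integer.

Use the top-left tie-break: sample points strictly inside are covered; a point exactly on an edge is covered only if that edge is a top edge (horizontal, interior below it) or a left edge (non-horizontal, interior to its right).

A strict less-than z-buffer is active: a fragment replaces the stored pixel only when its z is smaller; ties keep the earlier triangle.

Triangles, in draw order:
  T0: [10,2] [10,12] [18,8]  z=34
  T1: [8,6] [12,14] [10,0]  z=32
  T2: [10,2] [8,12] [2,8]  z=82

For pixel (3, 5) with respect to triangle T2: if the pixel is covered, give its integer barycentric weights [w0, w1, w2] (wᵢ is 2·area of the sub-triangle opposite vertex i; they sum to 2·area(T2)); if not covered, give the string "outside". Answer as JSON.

T0:
  2·area = 80  (B↔C swapped to make it positive)
  edge (10, 2)→(18, 8): d=(8,6) right/bottom  bias=-1
  edge (18, 8)→(10, 12): d=(-8,4) right/bottom  bias=-1
  edge (10, 12)→(10, 2): d=(0,-10) top-left  bias=+0
    (5,1)@(11, 3): e=[2,68,10] → X
    (6,1)@(13, 3): e=[-10,60,30] → .
    (5,2)@(11, 5): e=[18,52,10] → X
    (6,2)@(13, 5): e=[6,44,30] → X
    (7,2)@(15, 5): e=[-6,36,50] → .
    (5,3)@(11, 7): e=[34,36,10] → X
    (7,3)@(15, 7): e=[10,20,50] → X
    (8,3)@(17, 7): e=[-2,12,70] → .
    (5,4)@(11, 9): e=[50,20,10] → X
    (8,4)@(17, 9): e=[14,-4,70] → .
    (5,5)@(11, 11): e=[66,4,10] → X
    (6,5)@(13, 11): e=[54,-4,30] → .
  covered (10 px):
    . . . . . . . . .
    . . . . . X . . .
    . . . . . X X . .
    . . . . . X X X .
    . . . . . X X X .
    . . . . . X . . .
    . . . . . . . . .
T1:
  2·area = 40  (B↔C swapped to make it positive)
  edge (8, 6)→(10, 0): d=(2,-6) top-left  bias=+0
  edge (10, 0)→(12, 14): d=(2,14) right/bottom  bias=-1
  edge (12, 14)→(8, 6): d=(-4,-8) top-left  bias=+0
    (4,1)@(9, 3): e=[0,20,20] → X  [on edge]
    (5,1)@(11, 3): e=[12,-8,36] → .
    (4,2)@(9, 5): e=[4,24,12] → X
    (5,2)@(11, 5): e=[16,-4,28] → .
    (4,3)@(9, 7): e=[8,28,4] → X
    (5,3)@(11, 7): e=[20,0,20] → .  [on edge]
    (3,4)@(7, 9): e=[0,60,-20] → .  [on edge]
    (4,4)@(9, 9): e=[12,32,-4] → .
    (5,4)@(11, 9): e=[24,4,12] → X
    (6,4)@(13, 9): e=[36,-24,28] → .
    (5,5)@(11, 11): e=[28,8,4] → X
    (6,5)@(13, 11): e=[40,-20,20] → .
  covered (5 px):
    . . . . . . . . .
    . . . . X . . . .
    . . . . X . . . .
    . . . . X . . . .
    . . . . . X . . .
    . . . . . X . . .
    . . . . . . . . .
T2:
  2·area = 68
  edge (10, 2)→(8, 12): d=(-2,10) right/bottom  bias=-1
  edge (8, 12)→(2, 8): d=(-6,-4) top-left  bias=+0
  edge (2, 8)→(10, 2): d=(8,-6) top-left  bias=+0
    (4,1)@(9, 3): e=[8,58,2] → X
    (5,1)@(11, 3): e=[-12,66,14] → .
    (3,2)@(7, 5): e=[24,38,6] → X
    (5,2)@(11, 5): e=[-16,54,30] → .
    (2,3)@(5, 7): e=[40,18,10] → X
    (4,3)@(9, 7): e=[0,34,34] → .  [on edge]
    (2,4)@(5, 9): e=[36,6,26] → X
    (4,4)@(9, 9): e=[-4,22,50] → .
    (2,5)@(5, 11): e=[32,-6,42] → .
    (3,5)@(7, 11): e=[12,2,54] → X
    (4,5)@(9, 11): e=[-8,10,66] → .
    (3,6)@(7, 13): e=[8,-10,70] → .
  covered (8 px):
    . . . . . . . . .
    . . . . X . . . .
    . . . X X . . . .
    . . X X . . . . .
    . . X X . . . . .
    . . . X . . . . .
    . . . . . . . . .

Result: [2,54,12]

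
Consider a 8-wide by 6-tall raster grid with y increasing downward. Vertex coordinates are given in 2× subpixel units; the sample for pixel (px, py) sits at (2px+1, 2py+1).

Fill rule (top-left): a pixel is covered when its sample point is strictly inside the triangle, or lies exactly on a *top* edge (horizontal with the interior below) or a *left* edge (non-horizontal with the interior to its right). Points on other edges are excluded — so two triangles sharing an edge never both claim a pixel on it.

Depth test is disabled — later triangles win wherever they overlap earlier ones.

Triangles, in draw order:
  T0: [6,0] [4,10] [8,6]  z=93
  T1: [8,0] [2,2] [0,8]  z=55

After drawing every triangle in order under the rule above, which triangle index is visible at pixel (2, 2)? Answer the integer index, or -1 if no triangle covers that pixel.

T0:
  2·area = 32  (B↔C swapped to make it positive)
  edge (6, 0)→(8, 6): d=(2,6) right/bottom  bias=-1
  edge (8, 6)→(4, 10): d=(-4,4) right/bottom  bias=-1
  edge (4, 10)→(6, 0): d=(2,-10) top-left  bias=+0
    (6,0)@(13, 1): e=[-40,0,72] → ·  [on edge]
    (3,1)@(7, 3): e=[0,16,16] → ·  [on edge]
    (5,1)@(11, 3): e=[-24,0,56] → ·  [on edge]
    (2,2)@(5, 5): e=[16,16,0] → #  [on edge]
    (3,2)@(7, 5): e=[4,8,20] → #
    (4,2)@(9, 5): e=[-8,0,40] → ·  [on edge]
    (2,3)@(5, 7): e=[20,8,4] → #
    (3,3)@(7, 7): e=[8,0,24] → ·  [on edge]
    (2,4)@(5, 9): e=[24,0,8] → ·  [on edge]
    (4,4)@(9, 9): e=[0,-16,48] → ·  [on edge]
    (1,5)@(3, 11): e=[40,0,-8] → ·  [on edge]
  covered (3 px):
    · · · · · · · ·
    · · · · · · · ·
    · · # # · · · ·
    · · # · · · · ·
    · · · · · · · ·
    · · · · · · · ·
T1:
  2·area = 32  (B↔C swapped to make it positive)
  edge (8, 0)→(0, 8): d=(-8,8) right/bottom  bias=-1
  edge (0, 8)→(2, 2): d=(2,-6) top-left  bias=+0
  edge (2, 2)→(8, 0): d=(6,-2) top-left  bias=+0
    (2,0)@(5, 1): e=[16,16,0] → #  [on edge]
    (3,0)@(7, 1): e=[0,28,4] → ·  [on edge]
    (1,1)@(3, 3): e=[16,8,8] → #
    (2,1)@(5, 3): e=[0,20,12] → ·  [on edge]
    (0,2)@(1, 5): e=[16,0,16] → #  [on edge]
    (1,2)@(3, 5): e=[0,12,20] → ·  [on edge]
    (0,3)@(1, 7): e=[0,4,28] → ·  [on edge]
  covered (3 px):
    · · # · · · · ·
    · # · · · · · ·
    # · · · · · · ·
    · · · · · · · ·
    · · · · · · · ·
    · · · · · · · ·

Z-buffer (winner per pixel, '.' = empty):
  . . 1 . . . . .
  . 1 . . . . . .
  1 . 0 0 . . . .
  . . 0 . . . . .
  . . . . . . . .
  . . . . . . . .

Result: 0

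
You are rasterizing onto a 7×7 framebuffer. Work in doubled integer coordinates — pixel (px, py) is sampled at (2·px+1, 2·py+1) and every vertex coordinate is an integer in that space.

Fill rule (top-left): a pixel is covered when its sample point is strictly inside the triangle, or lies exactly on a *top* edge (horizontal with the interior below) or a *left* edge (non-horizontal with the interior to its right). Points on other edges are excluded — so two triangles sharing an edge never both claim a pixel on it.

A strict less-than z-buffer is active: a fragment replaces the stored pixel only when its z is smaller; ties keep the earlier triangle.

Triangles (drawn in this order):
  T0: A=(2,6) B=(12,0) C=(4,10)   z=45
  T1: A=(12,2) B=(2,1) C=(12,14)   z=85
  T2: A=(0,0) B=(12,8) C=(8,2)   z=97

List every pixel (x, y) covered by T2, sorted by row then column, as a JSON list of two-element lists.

T0:
  2·area = 52
  edge (2, 6)→(12, 0): d=(10,-6) top-left  bias=+0
  edge (12, 0)→(4, 10): d=(-8,10) right/bottom  bias=-1
  edge (4, 10)→(2, 6): d=(-2,-4) top-left  bias=+0
    (5,0)@(11, 1): e=[4,2,46] → #
    (6,0)@(13, 1): e=[16,-18,54] → ·
    (3,1)@(7, 3): e=[0,26,26] → #  [on edge]
    (4,1)@(9, 3): e=[12,6,34] → #
    (5,1)@(11, 3): e=[24,-14,42] → ·
    (2,2)@(5, 5): e=[8,30,14] → #
    (4,2)@(9, 5): e=[32,-10,30] → ·
    (1,3)@(3, 7): e=[16,34,2] → #
    (3,3)@(7, 7): e=[40,-6,18] → ·
    (1,4)@(3, 9): e=[36,18,-2] → ·
    (2,4)@(5, 9): e=[48,-2,6] → ·
  covered (7 px):
    · · · · · # ·
    · · · # # · ·
    · · # # · · ·
    · # # · · · ·
    · · · · · · ·
    · · · · · · ·
    · · · · · · ·
T1:
  2·area = 120  (B↔C swapped to make it positive)
  edge (12, 2)→(12, 14): d=(0,12) right/bottom  bias=-1
  edge (12, 14)→(2, 1): d=(-10,-13) top-left  bias=+0
  edge (2, 1)→(12, 2): d=(10,1) right/bottom  bias=-1
    (2,1)@(5, 3): e=[84,19,17] → #
    (3,1)@(7, 3): e=[60,45,15] → #
    (4,1)@(9, 3): e=[36,71,13] → #
    (5,1)@(11, 3): e=[12,97,11] → #
    (6,1)@(13, 3): e=[-12,123,9] → ·
    (2,2)@(5, 5): e=[84,-1,37] → ·
    (3,2)@(7, 5): e=[60,25,35] → #
    (6,2)@(13, 5): e=[-12,103,29] → ·
    (3,3)@(7, 7): e=[60,5,55] → #
    (6,3)@(13, 7): e=[-12,83,49] → ·
    (3,4)@(7, 9): e=[60,-15,75] → ·
    (4,4)@(9, 9): e=[36,11,73] → #
  covered (13 px):
    · · · · · · ·
    · · # # # # ·
    · · · # # # ·
    · · · # # # ·
    · · · · # # ·
    · · · · · # ·
    · · · · · · ·
T2:
  2·area = 40  (B↔C swapped to make it positive)
  edge (0, 0)→(8, 2): d=(8,2) right/bottom  bias=-1
  edge (8, 2)→(12, 8): d=(4,6) right/bottom  bias=-1
  edge (12, 8)→(0, 0): d=(-12,-8) top-left  bias=+0
    (1,0)@(3, 1): e=[2,26,12] → #
    (2,0)@(5, 1): e=[-2,14,28] → ·
    (1,1)@(3, 3): e=[18,34,-12] → ·
    (2,1)@(5, 3): e=[14,22,4] → #
    (3,1)@(7, 3): e=[10,10,20] → #
    (4,1)@(9, 3): e=[6,-2,36] → ·
    (2,2)@(5, 5): e=[30,30,-20] → ·
    (3,2)@(7, 5): e=[26,18,-4] → ·
    (4,2)@(9, 5): e=[22,6,12] → #
    (5,2)@(11, 5): e=[18,-6,28] → ·
    (4,3)@(9, 7): e=[38,14,-12] → ·
    (5,3)@(11, 7): e=[34,2,4] → #
  covered (5 px):
    · # · · · · ·
    · · # # · · ·
    · · · · # · ·
    · · · · · # ·
    · · · · · · ·
    · · · · · · ·
    · · · · · · ·

Answer: [[1,0],[2,1],[3,1],[4,2],[5,3]]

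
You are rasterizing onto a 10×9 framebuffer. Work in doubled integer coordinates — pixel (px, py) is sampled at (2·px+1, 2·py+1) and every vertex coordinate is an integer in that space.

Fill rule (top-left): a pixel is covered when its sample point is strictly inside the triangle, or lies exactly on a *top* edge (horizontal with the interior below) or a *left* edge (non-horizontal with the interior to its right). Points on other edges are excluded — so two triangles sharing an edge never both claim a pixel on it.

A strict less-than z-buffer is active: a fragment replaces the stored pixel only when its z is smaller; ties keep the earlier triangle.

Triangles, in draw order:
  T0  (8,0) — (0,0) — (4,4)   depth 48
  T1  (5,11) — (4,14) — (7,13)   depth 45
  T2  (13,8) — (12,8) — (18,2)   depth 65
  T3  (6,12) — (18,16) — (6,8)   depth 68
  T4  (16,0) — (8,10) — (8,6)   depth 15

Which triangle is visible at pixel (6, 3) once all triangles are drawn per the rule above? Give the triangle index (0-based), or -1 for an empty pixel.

T0:
  2·area = 32  (B↔C swapped to make it positive)
  edge (8, 0)→(4, 4): d=(-4,4) right/bottom  bias=-1
  edge (4, 4)→(0, 0): d=(-4,-4) top-left  bias=+0
  edge (0, 0)→(8, 0): d=(8,0) top-left  bias=+0
    (0,0)@(1, 1): e=[24,0,8] → #  [on edge]
    (1,0)@(3, 1): e=[16,8,8] → #
    (2,0)@(5, 1): e=[8,16,8] → #
    (3,0)@(7, 1): e=[0,24,8] → ·  [on edge]
    (0,1)@(1, 3): e=[16,-8,24] → ·
    (1,1)@(3, 3): e=[8,0,24] → #  [on edge]
    (2,1)@(5, 3): e=[0,8,24] → ·  [on edge]
    (1,2)@(3, 5): e=[0,-8,40] → ·  [on edge]
    (2,2)@(5, 5): e=[-8,0,40] → ·  [on edge]
    (0,3)@(1, 7): e=[0,-24,56] → ·  [on edge]
    (3,3)@(7, 7): e=[-24,0,56] → ·  [on edge]
    (4,4)@(9, 9): e=[-40,0,72] → ·  [on edge]
    (5,5)@(11, 11): e=[-56,0,88] → ·  [on edge]
    (6,6)@(13, 13): e=[-72,0,104] → ·  [on edge]
    (7,7)@(15, 15): e=[-88,0,120] → ·  [on edge]
    (8,8)@(17, 17): e=[-104,0,136] → ·  [on edge]
  covered (4 px):
    # # # · · · · · · ·
    · # · · · · · · · ·
    · · · · · · · · · ·
    · · · · · · · · · ·
    · · · · · · · · · ·
    · · · · · · · · · ·
    · · · · · · · · · ·
    · · · · · · · · · ·
    · · · · · · · · · ·
T1:
  2·area = 8  (B↔C swapped to make it positive)
  edge (5, 11)→(7, 13): d=(2,2) right/bottom  bias=-1
  edge (7, 13)→(4, 14): d=(-3,1) right/bottom  bias=-1
  edge (4, 14)→(5, 11): d=(1,-3) top-left  bias=+0
    (3,2)@(7, 5): e=[-16,24,0] → ·  [on edge]
    (0,3)@(1, 7): e=[0,24,-16] → ·  [on edge]
    (1,4)@(3, 9): e=[0,16,-8] → ·  [on edge]
    (9,4)@(19, 9): e=[-32,0,40] → ·  [on edge]
    (2,5)@(5, 11): e=[0,8,0] → ·  [on edge]
    (6,5)@(13, 11): e=[-16,0,24] → ·  [on edge]
    (2,6)@(5, 13): e=[4,2,2] → #
    (3,6)@(7, 13): e=[0,0,8] → ·  [on edge]
    (0,7)@(1, 15): e=[16,0,-8] → ·  [on edge]
    (2,7)@(5, 15): e=[8,-4,4] → ·
    (4,7)@(9, 15): e=[0,-8,16] → ·  [on edge]
    (1,8)@(3, 17): e=[16,-8,0] → ·  [on edge]
    (5,8)@(11, 17): e=[0,-16,24] → ·  [on edge]
  covered (1 px):
    · · · · · · · · · ·
    · · · · · · · · · ·
    · · · · · · · · · ·
    · · · · · · · · · ·
    · · · · · · · · · ·
    · · · · · · · · · ·
    · · # · · · · · · ·
    · · · · · · · · · ·
    · · · · · · · · · ·
T2:
  2·area = 6
  edge (13, 8)→(12, 8): d=(-1,0) right/bottom  bias=-1
  edge (12, 8)→(18, 2): d=(6,-6) top-left  bias=+0
  edge (18, 2)→(13, 8): d=(-5,6) right/bottom  bias=-1
    (9,0)@(19, 1): e=[7,0,-1] → ·  [on edge]
    (8,1)@(17, 3): e=[5,0,1] → #  [on edge]
    (9,1)@(19, 3): e=[5,12,-11] → ·
    (7,2)@(15, 5): e=[3,0,3] → #  [on edge]
    (8,2)@(17, 5): e=[3,12,-9] → ·
    (6,3)@(13, 7): e=[1,0,5] → #  [on edge]
    (7,3)@(15, 7): e=[1,12,-7] → ·
    (5,4)@(11, 9): e=[-1,0,7] → ·  [on edge]
    (6,4)@(13, 9): e=[-1,12,-5] → ·
    (4,5)@(9, 11): e=[-3,0,9] → ·  [on edge]
    (3,6)@(7, 13): e=[-5,0,11] → ·  [on edge]
    (2,7)@(5, 15): e=[-7,0,13] → ·  [on edge]
    (1,8)@(3, 17): e=[-9,0,15] → ·  [on edge]
  covered (3 px):
    · · · · · · · · · ·
    · · · · · · · · # ·
    · · · · · · · # · ·
    · · · · · · # · · ·
    · · · · · · · · · ·
    · · · · · · · · · ·
    · · · · · · · · · ·
    · · · · · · · · · ·
    · · · · · · · · · ·
T3:
  2·area = 48  (B↔C swapped to make it positive)
  edge (6, 12)→(6, 8): d=(0,-4) top-left  bias=+0
  edge (6, 8)→(18, 16): d=(12,8) right/bottom  bias=-1
  edge (18, 16)→(6, 12): d=(-12,-4) top-left  bias=+0
    (3,4)@(7, 9): e=[4,4,40] → #
    (4,4)@(9, 9): e=[12,-12,48] → ·
    (1,5)@(3, 11): e=[-12,60,0] → ·  [on edge]
    (3,5)@(7, 11): e=[4,28,16] → #
    (4,5)@(9, 11): e=[12,12,24] → #
    (5,5)@(11, 11): e=[20,-4,32] → ·
    (3,6)@(7, 13): e=[4,52,-8] → ·
    (4,6)@(9, 13): e=[12,36,0] → #  [on edge]
    (5,6)@(11, 13): e=[20,20,8] → #
    (6,6)@(13, 13): e=[28,4,16] → #
    (7,6)@(15, 13): e=[36,-12,24] → ·
    (4,7)@(9, 15): e=[12,60,-24] → ·
    (7,7)@(15, 15): e=[36,12,0] → #  [on edge]
  covered (7 px):
    · · · · · · · · · ·
    · · · · · · · · · ·
    · · · · · · · · · ·
    · · · · · · · · · ·
    · · · # · · · · · ·
    · · · # # · · · · ·
    · · · · # # # · · ·
    · · · · · · · # · ·
    · · · · · · · · · ·
T4:
  2·area = 32
  edge (16, 0)→(8, 10): d=(-8,10) right/bottom  bias=-1
  edge (8, 10)→(8, 6): d=(0,-4) top-left  bias=+0
  edge (8, 6)→(16, 0): d=(8,-6) top-left  bias=+0
    (7,0)@(15, 1): e=[2,28,2] → #
    (8,0)@(17, 1): e=[-18,36,14] → ·
    (6,1)@(13, 3): e=[6,20,6] → #
    (7,1)@(15, 3): e=[-14,28,18] → ·
    (5,2)@(11, 5): e=[10,12,10] → #
    (6,2)@(13, 5): e=[-10,20,22] → ·
    (4,3)@(9, 7): e=[14,4,14] → #
    (5,3)@(11, 7): e=[-6,12,26] → ·
    (4,4)@(9, 9): e=[-2,4,30] → ·
  covered (4 px):
    · · · · · · · # · ·
    · · · · · · # · · ·
    · · · · · # · · · ·
    · · · · # · · · · ·
    · · · · · · · · · ·
    · · · · · · · · · ·
    · · · · · · · · · ·
    · · · · · · · · · ·
    · · · · · · · · · ·

Z-buffer (winner per pixel, '.' = empty):
  0 0 0 . . . . 4 . .
  . 0 . . . . 4 . 2 .
  . . . . . 4 . 2 . .
  . . . . 4 . 2 . . .
  . . . 3 . . . . . .
  . . . 3 3 . . . . .
  . . 1 . 3 3 3 . . .
  . . . . . . . 3 . .
  . . . . . . . . . .

Answer: 2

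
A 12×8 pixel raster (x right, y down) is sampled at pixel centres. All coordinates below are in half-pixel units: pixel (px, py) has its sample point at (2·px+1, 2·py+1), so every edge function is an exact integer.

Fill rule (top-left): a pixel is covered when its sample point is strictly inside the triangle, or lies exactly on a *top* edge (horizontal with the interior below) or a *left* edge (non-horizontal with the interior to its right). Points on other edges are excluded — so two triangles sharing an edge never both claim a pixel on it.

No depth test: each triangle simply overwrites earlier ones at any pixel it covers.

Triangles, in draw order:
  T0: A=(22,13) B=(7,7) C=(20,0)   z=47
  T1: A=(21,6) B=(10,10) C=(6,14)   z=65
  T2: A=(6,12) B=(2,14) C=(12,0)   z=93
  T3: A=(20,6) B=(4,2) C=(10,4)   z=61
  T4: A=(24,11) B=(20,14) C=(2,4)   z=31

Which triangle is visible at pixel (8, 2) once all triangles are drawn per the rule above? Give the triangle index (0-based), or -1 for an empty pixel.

T0:
  2·area = 183
  edge (22, 13)→(7, 7): d=(-15,-6) top-left  bias=+0
  edge (7, 7)→(20, 0): d=(13,-7) top-left  bias=+0
  edge (20, 0)→(22, 13): d=(2,13) right/bottom  bias=-1
    (9,0)@(19, 1): e=[162,6,15] → X
    (10,0)@(21, 1): e=[174,20,-11] → .
    (7,1)@(15, 3): e=[108,4,71] → X
    (8,1)@(17, 3): e=[120,18,45] → X
    (10,1)@(21, 3): e=[144,46,-7] → .
    (5,2)@(11, 5): e=[54,2,127] → X
    (6,2)@(13, 5): e=[66,16,101] → X
    (10,2)@(21, 5): e=[114,72,-3] → .
    (3,3)@(7, 7): e=[0,0,183] → X  [on edge]
    (4,3)@(9, 7): e=[12,14,157] → X
    (10,3)@(21, 7): e=[84,98,1] → X
    (11,3)@(23, 7): e=[96,112,-25] → .
    (8,5)@(17, 11): e=[0,122,61] → X  [on edge]
  covered (25 px):
    . . . . . . . . . X . .
    . . . . . . . X X X . .
    . . . . . X X X X X . .
    . . . X X X X X X X X .
    . . . . . . X X X X X .
    . . . . . . . . X X X .
    . . . . . . . . . . . .
    . . . . . . . . . . . .
T1:
  2·area = 28  (B↔C swapped to make it positive)
  edge (21, 6)→(6, 14): d=(-15,8) right/bottom  bias=-1
  edge (6, 14)→(10, 10): d=(4,-4) top-left  bias=+0
  edge (10, 10)→(21, 6): d=(11,-4) top-left  bias=+0
    (9,0)@(19, 1): e=[91,0,-63] → .  [on edge]
    (8,1)@(17, 3): e=[77,0,-49] → .  [on edge]
    (7,2)@(15, 5): e=[63,0,-35] → .  [on edge]
    (6,3)@(13, 7): e=[49,0,-21] → .  [on edge]
    (9,3)@(19, 7): e=[1,24,3] → X
    (10,3)@(21, 7): e=[-15,32,11] → .
    (5,4)@(11, 9): e=[35,0,-7] → .  [on edge]
    (6,4)@(13, 9): e=[19,8,1] → X
    (7,4)@(15, 9): e=[3,16,9] → X
    (8,4)@(17, 9): e=[-13,24,17] → .
    (9,4)@(19, 9): e=[-29,32,25] → .
    (4,5)@(9, 11): e=[21,0,7] → X  [on edge]
    (3,6)@(7, 13): e=[7,0,21] → X  [on edge]
    (2,7)@(5, 15): e=[-7,0,35] → .  [on edge]
  covered (6 px):
    . . . . . . . . . . . .
    . . . . . . . . . . . .
    . . . . . . . . . . . .
    . . . . . . . . . X . .
    . . . . . . X X . . . .
    . . . . X X . . . . . .
    . . . X . . . . . . . .
    . . . . . . . . . . . .
T2:
  2·area = 36
  edge (6, 12)→(2, 14): d=(-4,2) right/bottom  bias=-1
  edge (2, 14)→(12, 0): d=(10,-14) top-left  bias=+0
  edge (12, 0)→(6, 12): d=(-6,12) right/bottom  bias=-1
    (4,2)@(9, 5): e=[22,8,6] → X
    (5,2)@(11, 5): e=[18,36,-18] → .
    (3,3)@(7, 7): e=[18,0,18] → X  [on edge]
    (4,3)@(9, 7): e=[14,28,-6] → .
    (3,4)@(7, 9): e=[10,20,6] → X
    (4,4)@(9, 9): e=[6,48,-18] → .
    (2,5)@(5, 11): e=[6,12,18] → X
    (3,5)@(7, 11): e=[2,40,-6] → .
    (1,6)@(3, 13): e=[2,4,30] → X
    (2,6)@(5, 13): e=[-2,32,6] → .
    (1,7)@(3, 15): e=[-6,24,18] → .
  covered (5 px):
    . . . . . . . . . . . .
    . . . . . . . . . . . .
    . . . . X . . . . . . .
    . . . X . . . . . . . .
    . . . X . . . . . . . .
    . . X . . . . . . . . .
    . X . . . . . . . . . .
    . . . . . . . . . . . .
T3:
  2·area = 8  (B↔C swapped to make it positive)
  edge (20, 6)→(10, 4): d=(-10,-2) top-left  bias=+0
  edge (10, 4)→(4, 2): d=(-6,-2) top-left  bias=+0
  edge (4, 2)→(20, 6): d=(16,4) right/bottom  bias=-1
    (0,0)@(1, 1): e=[12,0,-4] → .  [on edge]
    (2,1)@(5, 3): e=[0,-4,12] → .  [on edge]
    (3,1)@(7, 3): e=[4,0,4] → X  [on edge]
    (4,1)@(9, 3): e=[8,4,-4] → .
    (3,2)@(7, 5): e=[-16,-12,36] → .
    (6,2)@(13, 5): e=[-4,0,12] → .  [on edge]
    (7,2)@(15, 5): e=[0,4,4] → X  [on edge]
    (8,2)@(17, 5): e=[4,8,-4] → .
    (7,3)@(15, 7): e=[-20,-8,36] → .
    (9,3)@(19, 7): e=[-12,0,20] → .  [on edge]
  covered (2 px):
    . . . . . . . . . . . .
    . . . X . . . . . . . .
    . . . . . . . X . . . .
    . . . . . . . . . . . .
    . . . . . . . . . . . .
    . . . . . . . . . . . .
    . . . . . . . . . . . .
    . . . . . . . . . . . .
T4:
  2·area = 94
  edge (24, 11)→(20, 14): d=(-4,3) right/bottom  bias=-1
  edge (20, 14)→(2, 4): d=(-18,-10) top-left  bias=+0
  edge (2, 4)→(24, 11): d=(22,7) right/bottom  bias=-1
    (2,2)@(5, 5): e=[81,12,1] → X
    (3,2)@(7, 5): e=[75,32,-13] → .
    (2,3)@(5, 7): e=[73,-24,45] → .
    (4,3)@(9, 7): e=[61,16,17] → X
    (5,3)@(11, 7): e=[55,36,3] → X
    (6,3)@(13, 7): e=[49,56,-11] → .
    (4,4)@(9, 9): e=[53,-20,61] → .
    (5,4)@(11, 9): e=[47,0,47] → X  [on edge]
    (6,4)@(13, 9): e=[41,20,33] → X
    (7,4)@(15, 9): e=[35,40,19] → X
    (8,4)@(17, 9): e=[29,60,5] → X
    (9,4)@(19, 9): e=[23,80,-9] → .
  covered (14 px):
    . . . . . . . . . . . .
    . . . . . . . . . . . .
    . . X . . . . . . . . .
    . . . . X X . . . . . .
    . . . . . X X X X . . .
    . . . . . . . X X X X X
    . . . . . . . . . X X .
    . . . . . . . . . . . .

Z-buffer (winner per pixel, '.' = empty):
  . . . . . . . . . 0 . .
  . . . 3 . . . 0 0 0 . .
  . . 4 . 2 0 0 3 0 0 . .
  . . . 2 4 4 0 0 0 1 0 .
  . . . 2 . 4 4 4 4 0 0 .
  . . 2 . 1 1 . 4 4 4 4 4
  . 2 . 1 . . . . . 4 4 .
  . . . . . . . . . . . .

Answer: 0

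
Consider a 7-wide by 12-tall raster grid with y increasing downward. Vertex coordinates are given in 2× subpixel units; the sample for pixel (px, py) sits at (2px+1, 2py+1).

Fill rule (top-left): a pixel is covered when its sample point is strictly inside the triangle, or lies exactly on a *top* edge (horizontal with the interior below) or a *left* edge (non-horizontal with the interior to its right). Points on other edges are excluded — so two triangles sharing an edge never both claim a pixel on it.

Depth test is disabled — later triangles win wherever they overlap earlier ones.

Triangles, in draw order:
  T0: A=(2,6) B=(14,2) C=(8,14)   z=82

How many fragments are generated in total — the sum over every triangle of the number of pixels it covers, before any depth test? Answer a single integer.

T0:
  2·area = 120
  edge (2, 6)→(14, 2): d=(12,-4) top-left  bias=+0
  edge (14, 2)→(8, 14): d=(-6,12) right/bottom  bias=-1
  edge (8, 14)→(2, 6): d=(-6,-8) top-left  bias=+0
    (5,1)@(11, 3): e=[0,30,90] → X  [on edge]
    (6,1)@(13, 3): e=[8,6,106] → X
    (2,2)@(5, 5): e=[0,90,30] → X  [on edge]
    (3,2)@(7, 5): e=[8,66,46] → X
    (4,2)@(9, 5): e=[16,42,62] → X
    (6,2)@(13, 5): e=[32,-6,94] → .
    (1,3)@(3, 7): e=[16,102,2] → X
    (6,3)@(13, 7): e=[56,-18,82] → .
    (1,4)@(3, 9): e=[40,90,-10] → .
    (2,4)@(5, 9): e=[48,66,6] → X
    (5,4)@(11, 9): e=[72,-6,54] → .
    (2,5)@(5, 11): e=[72,54,-6] → .
  covered (16 px):
    . . . . . . .
    . . . . . X X
    . . X X X X .
    . X X X X X .
    . . X X X . .
    . . . X X . .
    . . . . . . .
    . . . . . . .
    . . . . . . .
    . . . . . . .
    . . . . . . .
    . . . . . . .

Final: 16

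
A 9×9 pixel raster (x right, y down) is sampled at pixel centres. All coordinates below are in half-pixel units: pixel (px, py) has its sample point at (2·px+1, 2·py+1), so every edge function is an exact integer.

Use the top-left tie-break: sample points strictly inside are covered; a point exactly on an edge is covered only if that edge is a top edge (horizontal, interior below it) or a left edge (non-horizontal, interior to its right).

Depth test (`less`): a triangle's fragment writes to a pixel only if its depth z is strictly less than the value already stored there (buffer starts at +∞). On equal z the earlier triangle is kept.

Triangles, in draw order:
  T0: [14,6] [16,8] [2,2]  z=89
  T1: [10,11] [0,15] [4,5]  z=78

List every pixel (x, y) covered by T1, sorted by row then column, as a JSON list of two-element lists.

T0:
  2·area = 16
  edge (14, 6)→(16, 8): d=(2,2) right/bottom  bias=-1
  edge (16, 8)→(2, 2): d=(-14,-6) top-left  bias=+0
  edge (2, 2)→(14, 6): d=(12,4) right/bottom  bias=-1
    (4,0)@(9, 1): e=[0,56,-40] → ·  [on edge]
    (2,1)@(5, 3): e=[12,4,0] → ·  [on edge]
    (5,1)@(11, 3): e=[0,40,-24] → ·  [on edge]
    (4,2)@(9, 5): e=[8,0,8] → █  [on edge]
    (5,2)@(11, 5): e=[4,12,0] → ·  [on edge]
    (6,2)@(13, 5): e=[0,24,-8] → ·  [on edge]
    (4,3)@(9, 7): e=[12,-28,32] → ·
    (7,3)@(15, 7): e=[0,8,8] → ·  [on edge]
    (8,3)@(17, 7): e=[-4,20,0] → ·  [on edge]
    (8,4)@(17, 9): e=[0,-8,24] → ·  [on edge]
  covered (1 px):
    · · · · · · · · ·
    · · · · · · · · ·
    · · · · █ · · · ·
    · · · · · · · · ·
    · · · · · · · · ·
    · · · · · · · · ·
    · · · · · · · · ·
    · · · · · · · · ·
    · · · · · · · · ·
T1:
  2·area = 84
  edge (10, 11)→(0, 15): d=(-10,4) right/bottom  bias=-1
  edge (0, 15)→(4, 5): d=(4,-10) top-left  bias=+0
  edge (4, 5)→(10, 11): d=(6,6) right/bottom  bias=-1
    (2,3)@(5, 7): e=[60,18,6] → █
    (3,3)@(7, 7): e=[52,38,-6] → ·
    (1,4)@(3, 9): e=[48,6,30] → █
    (3,4)@(7, 9): e=[32,46,6] → █
    (4,4)@(9, 9): e=[24,66,-6] → ·
    (7,4)@(15, 9): e=[0,126,-42] → ·  [on edge]
    (1,5)@(3, 11): e=[28,14,42] → █
    (4,5)@(9, 11): e=[4,74,6] → █
    (5,5)@(11, 11): e=[-4,94,-6] → ·
    (0,6)@(1, 13): e=[16,2,66] → █
    (2,6)@(5, 13): e=[0,42,42] → ·  [on edge]
    (3,6)@(7, 13): e=[-8,62,30] → ·
  covered (10 px):
    · · · · · · · · ·
    · · · · · · · · ·
    · · · · · · · · ·
    · · █ · · · · · ·
    · █ █ █ · · · · ·
    · █ █ █ █ · · · ·
    █ █ · · · · · · ·
    · · · · · · · · ·
    · · · · · · · · ·

Final: [[2,3],[1,4],[2,4],[3,4],[1,5],[2,5],[3,5],[4,5],[0,6],[1,6]]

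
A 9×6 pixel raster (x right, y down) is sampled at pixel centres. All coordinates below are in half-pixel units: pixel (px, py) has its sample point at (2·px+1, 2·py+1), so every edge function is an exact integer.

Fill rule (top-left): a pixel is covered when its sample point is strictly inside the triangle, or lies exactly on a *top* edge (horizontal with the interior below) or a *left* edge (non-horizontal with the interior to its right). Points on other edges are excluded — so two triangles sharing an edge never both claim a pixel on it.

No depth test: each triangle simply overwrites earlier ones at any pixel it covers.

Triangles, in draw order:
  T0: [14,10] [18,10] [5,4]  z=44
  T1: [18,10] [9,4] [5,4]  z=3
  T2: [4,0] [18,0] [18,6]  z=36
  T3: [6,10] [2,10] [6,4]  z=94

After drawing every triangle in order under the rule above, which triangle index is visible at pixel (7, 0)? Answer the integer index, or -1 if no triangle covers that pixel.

T0:
  2·area = 24  (B↔C swapped to make it positive)
  edge (14, 10)→(5, 4): d=(-9,-6) top-left  bias=+0
  edge (5, 4)→(18, 10): d=(13,6) right/bottom  bias=-1
  edge (18, 10)→(14, 10): d=(-4,0) right/bottom  bias=-1
    (3,2)@(7, 5): e=[3,1,20] → #
    (4,2)@(9, 5): e=[15,-11,20] → ·
    (3,3)@(7, 7): e=[-15,27,12] → ·
    (5,3)@(11, 7): e=[9,3,12] → #
    (6,3)@(13, 7): e=[21,-9,12] → ·
    (5,4)@(11, 9): e=[-9,29,4] → ·
    (6,4)@(13, 9): e=[3,17,4] → #
    (7,4)@(15, 9): e=[15,5,4] → #
    (8,4)@(17, 9): e=[27,-7,4] → ·
    (6,5)@(13, 11): e=[-15,43,-4] → ·
    (7,5)@(15, 11): e=[-3,31,-4] → ·
  covered (4 px):
    · · · · · · · · ·
    · · · · · · · · ·
    · · · # · · · · ·
    · · · · · # · · ·
    · · · · · · # # ·
    · · · · · · · · ·
T1:
  2·area = 24  (B↔C swapped to make it positive)
  edge (18, 10)→(5, 4): d=(-13,-6) top-left  bias=+0
  edge (5, 4)→(9, 4): d=(4,0) top-left  bias=+0
  edge (9, 4)→(18, 10): d=(9,6) right/bottom  bias=-1
    (4,2)@(9, 5): e=[11,4,9] → #
    (5,2)@(11, 5): e=[23,4,-3] → ·
    (4,3)@(9, 7): e=[-15,12,27] → ·
    (6,3)@(13, 7): e=[9,12,3] → #
    (7,3)@(15, 7): e=[21,12,-9] → ·
    (6,4)@(13, 9): e=[-17,20,21] → ·
  covered (2 px):
    · · · · · · · · ·
    · · · · · · · · ·
    · · · · # · · · ·
    · · · · · · # · ·
    · · · · · · · · ·
    · · · · · · · · ·
T2:
  2·area = 84
  edge (4, 0)→(18, 0): d=(14,0) top-left  bias=+0
  edge (18, 0)→(18, 6): d=(0,6) right/bottom  bias=-1
  edge (18, 6)→(4, 0): d=(-14,-6) top-left  bias=+0
    (3,0)@(7, 1): e=[14,66,4] → #
    (4,0)@(9, 1): e=[14,54,16] → #
    (5,0)@(11, 1): e=[14,42,28] → #
    (6,0)@(13, 1): e=[14,30,40] → #
    (7,0)@(15, 1): e=[14,18,52] → #
    (8,0)@(17, 1): e=[14,6,64] → #
    (3,1)@(7, 3): e=[42,66,-24] → ·
    (4,1)@(9, 3): e=[42,54,-12] → ·
    (5,1)@(11, 3): e=[42,42,0] → #  [on edge]
    (5,2)@(11, 5): e=[70,42,-28] → ·
    (6,2)@(13, 5): e=[70,30,-16] → ·
    (7,2)@(15, 5): e=[70,18,-4] → ·
  covered (11 px):
    · · · # # # # # #
    · · · · · # # # #
    · · · · · · · · #
    · · · · · · · · ·
    · · · · · · · · ·
    · · · · · · · · ·
T3:
  2·area = 24
  edge (6, 10)→(2, 10): d=(-4,0) right/bottom  bias=-1
  edge (2, 10)→(6, 4): d=(4,-6) top-left  bias=+0
  edge (6, 4)→(6, 10): d=(0,6) right/bottom  bias=-1
    (2,3)@(5, 7): e=[12,6,6] → #
    (3,3)@(7, 7): e=[12,18,-6] → ·
    (1,4)@(3, 9): e=[4,2,18] → #
    (3,4)@(7, 9): e=[4,26,-6] → ·
    (1,5)@(3, 11): e=[-4,10,18] → ·
    (2,5)@(5, 11): e=[-4,22,6] → ·
  covered (3 px):
    · · · · · · · · ·
    · · · · · · · · ·
    · · · · · · · · ·
    · · # · · · · · ·
    · # # · · · · · ·
    · · · · · · · · ·

Z-buffer (winner per pixel, '.' = empty):
  . . . 2 2 2 2 2 2
  . . . . . 2 2 2 2
  . . . 0 1 . . . 2
  . . 3 . . 0 1 . .
  . 3 3 . . . 0 0 .
  . . . . . . . . .

Answer: 2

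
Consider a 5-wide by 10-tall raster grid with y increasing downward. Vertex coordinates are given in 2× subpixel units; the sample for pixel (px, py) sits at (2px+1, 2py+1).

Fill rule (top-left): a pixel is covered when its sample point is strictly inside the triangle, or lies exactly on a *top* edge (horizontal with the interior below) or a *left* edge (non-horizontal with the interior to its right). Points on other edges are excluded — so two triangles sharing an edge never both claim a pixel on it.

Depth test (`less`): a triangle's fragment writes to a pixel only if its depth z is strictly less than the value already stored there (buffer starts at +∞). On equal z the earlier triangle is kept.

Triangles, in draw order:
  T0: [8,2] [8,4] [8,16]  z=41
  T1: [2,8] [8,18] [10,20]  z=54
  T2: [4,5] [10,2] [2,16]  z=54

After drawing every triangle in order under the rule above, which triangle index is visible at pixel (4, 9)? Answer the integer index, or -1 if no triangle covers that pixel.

T0:
  degenerate (2·area = 0) — covers nothing
T1:
  2·area = 8  (B↔C swapped to make it positive)
  edge (2, 8)→(10, 20): d=(8,12) right/bottom  bias=-1
  edge (10, 20)→(8, 18): d=(-2,-2) top-left  bias=+0
  edge (8, 18)→(2, 8): d=(-6,-10) top-left  bias=+0
    (0,5)@(1, 11): e=[36,0,-28] → ·  [on edge]
    (1,6)@(3, 13): e=[28,0,-20] → ·  [on edge]
    (2,6)@(5, 13): e=[4,4,0] → █  [on edge]
    (3,6)@(7, 13): e=[-20,8,20] → ·
    (2,7)@(5, 15): e=[20,0,-12] → ·  [on edge]
    (3,8)@(7, 17): e=[12,0,-4] → ·  [on edge]
    (4,9)@(9, 19): e=[4,0,4] → █  [on edge]
  covered (2 px):
    · · · · ·
    · · · · ·
    · · · · ·
    · · · · ·
    · · · · ·
    · · · · ·
    · · █ · ·
    · · · · ·
    · · · · ·
    · · · · █
T2:
  2·area = 60
  edge (4, 5)→(10, 2): d=(6,-3) top-left  bias=+0
  edge (10, 2)→(2, 16): d=(-8,14) right/bottom  bias=-1
  edge (2, 16)→(4, 5): d=(2,-11) top-left  bias=+0
    (4,1)@(9, 3): e=[3,6,51] → █
    (2,2)@(5, 5): e=[3,46,11] → █
    (3,2)@(7, 5): e=[9,18,33] → █
    (4,2)@(9, 5): e=[15,-10,55] → ·
    (2,3)@(5, 7): e=[15,30,15] → █
    (4,3)@(9, 7): e=[27,-26,59] → ·
    (2,4)@(5, 9): e=[27,14,19] → █
    (3,4)@(7, 9): e=[33,-14,41] → ·
    (1,5)@(3, 11): e=[33,26,1] → █
    (2,5)@(5, 11): e=[39,-2,23] → ·
    (1,6)@(3, 13): e=[45,10,5] → █
    (2,6)@(5, 13): e=[51,-18,27] → ·
  covered (8 px):
    · · · · ·
    · · · · █
    · · █ █ ·
    · · █ █ ·
    · · █ · ·
    · █ · · ·
    · █ · · ·
    · · · · ·
    · · · · ·
    · · · · ·

Z-buffer (winner per pixel, '.' = empty):
  . . . . .
  . . . . 2
  . . 2 2 .
  . . 2 2 .
  . . 2 . .
  . 2 . . .
  . 2 1 . .
  . . . . .
  . . . . .
  . . . . 1

Answer: 1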